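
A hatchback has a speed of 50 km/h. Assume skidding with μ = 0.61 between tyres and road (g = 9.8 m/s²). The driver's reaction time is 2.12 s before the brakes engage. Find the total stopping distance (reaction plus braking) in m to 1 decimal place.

50 km/h ÷ 3.6 = 13.8889 m/s.
a = μg = 0.61 × 9.8 = 5.978 m/s².
Reaction distance = v·t_r = 13.8889 × 2.12 = 29.444 m.
Braking distance = v²/(2a) = 13.8889² / (2 × 5.978) = 192.902 / 11.956 = 16.134 m.
Total = 29.444 + 16.134 = 45.578 m.

Total stopping distance ≈ 45.6 m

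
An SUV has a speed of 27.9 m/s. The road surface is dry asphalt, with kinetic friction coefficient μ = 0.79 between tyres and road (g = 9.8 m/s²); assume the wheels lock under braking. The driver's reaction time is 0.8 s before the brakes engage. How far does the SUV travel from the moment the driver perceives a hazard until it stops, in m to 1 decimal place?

a = μg = 0.79 × 9.8 = 7.742 m/s².
Reaction distance = v·t_r = 27.9000 × 0.8 = 22.320 m.
Braking distance = v²/(2a) = 27.9000² / (2 × 7.742) = 778.410 / 15.484 = 50.272 m.
Total = 22.320 + 50.272 = 72.592 m.

Total stopping distance ≈ 72.6 m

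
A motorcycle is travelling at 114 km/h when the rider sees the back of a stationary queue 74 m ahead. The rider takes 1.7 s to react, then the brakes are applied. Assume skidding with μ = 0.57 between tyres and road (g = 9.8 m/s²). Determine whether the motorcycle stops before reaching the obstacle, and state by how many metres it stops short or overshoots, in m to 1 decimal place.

No — it overshoots by 69.6 m

114 km/h ÷ 3.6 = 31.6667 m/s.
a = μg = 0.57 × 9.8 = 5.586 m/s².
Reaction distance = 31.6667 × 1.7 = 53.833 m.
Braking distance = v²/(2a) = 1002.780 / 11.172 = 89.758 m.
Total stopping distance = 53.833 + 89.758 = 143.591 m, vs 74 m available — it cannot stop in time and overshoots by 143.591 − 74 = 69.591 m.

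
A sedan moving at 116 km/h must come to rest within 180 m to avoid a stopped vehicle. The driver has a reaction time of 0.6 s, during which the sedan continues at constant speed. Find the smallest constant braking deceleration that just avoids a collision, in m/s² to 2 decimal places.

Required deceleration ≈ 3.23 m/s²

116 km/h ÷ 3.6 = 32.2222 m/s.
Distance covered during reaction = 32.2222 × 0.6 = 19.333 m.
Distance available for braking: 180 − 19.333 = 160.667 m.
v² = 2a·d ⇒ a = v²/(2d) = 32.2222² / (2 × 160.667) = 1038.270 / 321.334 = 3.2311 m/s².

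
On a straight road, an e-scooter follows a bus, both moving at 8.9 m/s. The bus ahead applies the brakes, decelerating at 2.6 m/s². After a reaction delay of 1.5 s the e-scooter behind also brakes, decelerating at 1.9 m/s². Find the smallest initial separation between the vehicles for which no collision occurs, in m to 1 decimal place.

Leader travels v²/(2a_L) = 79.210 / 5.200 = 15.233 m before stopping.
Follower covers v·t_r = 8.9000 × 1.5 = 13.350 m while reacting, then v²/(2a_F) = 79.210 / 3.800 = 20.845 m while braking, for a total of 13.350 + 20.845 = 34.195 m.
Since a_F ≤ a_L and the follower starts braking later, the follower is never slower than the leader, so the closest approach is when both have stopped.
Minimum gap = 34.195 − 15.233 = 18.962 m.

Minimum gap ≈ 19.0 m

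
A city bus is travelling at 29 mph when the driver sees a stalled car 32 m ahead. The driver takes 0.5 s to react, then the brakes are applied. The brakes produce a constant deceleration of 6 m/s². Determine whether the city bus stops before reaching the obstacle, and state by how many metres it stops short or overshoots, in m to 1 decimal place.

29 mph × 0.44704 = 12.9642 m/s.
Reaction distance = 12.9642 × 0.5 = 6.482 m.
Braking distance = v²/(2a) = 168.070 / 12.000 = 14.006 m.
Total stopping distance = 6.482 + 14.006 = 20.488 m, vs 32 m available — it stops with 32 − 20.488 = 11.512 m to spare.

Yes — it stops 11.5 m short of the obstacle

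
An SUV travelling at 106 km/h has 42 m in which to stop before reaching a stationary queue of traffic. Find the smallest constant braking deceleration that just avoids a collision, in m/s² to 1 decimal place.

106 km/h ÷ 3.6 = 29.4444 m/s.
v² = 2a·d ⇒ a = v²/(2d) = 29.4444² / (2 × 42.000) = 866.973 / 84.000 = 10.3211 m/s².

Required deceleration ≈ 10.3 m/s²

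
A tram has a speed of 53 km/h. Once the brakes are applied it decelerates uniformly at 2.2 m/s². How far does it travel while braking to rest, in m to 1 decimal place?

Braking distance ≈ 49.3 m

53 km/h ÷ 3.6 = 14.7222 m/s.
Braking distance = v²/(2a) = 14.7222² / (2 × 2.200) = 216.743 / 4.400 = 49.260 m.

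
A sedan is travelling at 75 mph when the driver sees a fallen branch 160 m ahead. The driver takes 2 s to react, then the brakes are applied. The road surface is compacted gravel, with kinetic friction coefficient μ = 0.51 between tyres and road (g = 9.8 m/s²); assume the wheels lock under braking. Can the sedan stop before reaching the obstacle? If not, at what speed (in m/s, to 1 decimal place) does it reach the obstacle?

75 mph × 0.44704 = 33.5280 m/s.
a = μg = 0.51 × 9.8 = 4.998 m/s².
Reaction distance = 33.5280 × 2 = 67.056 m.
Braking distance needed to stop: v²/(2a) = 1124.127 / 9.996 = 112.458 m, so total needed = 67.056 + 112.458 = 179.514 m > 160 m — it cannot stop.
Distance remaining when braking begins: 160 − 67.056 = 92.944 m.
v² = v₀² − 2a·d = 1124.127 − 2 × 4.998 × 92.944 = 195.059 m²/s².
v = √195.059 = 13.966 m/s.

No — it strikes the obstacle at 14.0 m/s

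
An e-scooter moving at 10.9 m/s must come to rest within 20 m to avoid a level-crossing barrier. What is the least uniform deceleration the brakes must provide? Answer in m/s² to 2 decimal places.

v² = 2a·d ⇒ a = v²/(2d) = 10.9000² / (2 × 20.000) = 118.810 / 40.000 = 2.9703 m/s².

Required deceleration ≈ 2.97 m/s²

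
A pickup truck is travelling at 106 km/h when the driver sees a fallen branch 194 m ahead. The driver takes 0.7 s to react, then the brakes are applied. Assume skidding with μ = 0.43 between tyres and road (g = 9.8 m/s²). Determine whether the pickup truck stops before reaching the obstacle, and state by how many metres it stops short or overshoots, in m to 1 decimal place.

Yes — it stops 70.5 m short of the obstacle

106 km/h ÷ 3.6 = 29.4444 m/s.
a = μg = 0.43 × 9.8 = 4.214 m/s².
Reaction distance = 29.4444 × 0.7 = 20.611 m.
Braking distance = v²/(2a) = 866.973 / 8.428 = 102.868 m.
Total stopping distance = 20.611 + 102.868 = 123.479 m, vs 194 m available — it stops with 194 − 123.479 = 70.521 m to spare.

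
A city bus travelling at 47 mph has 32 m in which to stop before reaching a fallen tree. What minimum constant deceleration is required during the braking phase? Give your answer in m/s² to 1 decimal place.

Required deceleration ≈ 6.9 m/s²

47 mph × 0.44704 = 21.0109 m/s.
v² = 2a·d ⇒ a = v²/(2d) = 21.0109² / (2 × 32.000) = 441.458 / 64.000 = 6.8978 m/s².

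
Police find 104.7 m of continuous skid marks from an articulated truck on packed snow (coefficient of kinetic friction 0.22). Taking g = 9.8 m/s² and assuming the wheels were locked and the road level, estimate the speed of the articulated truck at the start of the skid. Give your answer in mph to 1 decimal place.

Deceleration a = μg = 0.22 × 9.8 = 2.156 m/s².
v = √(2a·d) = √(2 × 2.156 × 104.7) = √451.466 = 21.2477 m/s.
= 21.2477 ÷ 0.44704 = 47.530 mph.

Initial speed ≈ 47.5 mph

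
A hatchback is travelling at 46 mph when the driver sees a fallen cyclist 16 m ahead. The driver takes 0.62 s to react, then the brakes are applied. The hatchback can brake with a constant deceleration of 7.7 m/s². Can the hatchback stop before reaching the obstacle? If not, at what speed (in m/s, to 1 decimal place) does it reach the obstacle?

No — it strikes the obstacle at 19.3 m/s

46 mph × 0.44704 = 20.5638 m/s.
Reaction distance = 20.5638 × 0.62 = 12.750 m.
Braking distance needed to stop: v²/(2a) = 422.870 / 15.400 = 27.459 m, so total needed = 12.750 + 27.459 = 40.209 m > 16 m — it cannot stop.
Distance remaining when braking begins: 16 − 12.750 = 3.250 m.
v² = v₀² − 2a·d = 422.870 − 2 × 7.700 × 3.250 = 372.820 m²/s².
v = √372.820 = 19.309 m/s.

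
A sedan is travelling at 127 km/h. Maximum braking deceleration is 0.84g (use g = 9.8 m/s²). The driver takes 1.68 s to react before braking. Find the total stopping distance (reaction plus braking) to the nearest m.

Total stopping distance ≈ 135 m

127 km/h ÷ 3.6 = 35.2778 m/s.
a = 0.84 × 9.8 = 8.232 m/s².
Reaction distance = v·t_r = 35.2778 × 1.68 = 59.267 m.
Braking distance = v²/(2a) = 35.2778² / (2 × 8.232) = 1244.523 / 16.464 = 75.591 m.
Total = 59.267 + 75.591 = 134.858 m.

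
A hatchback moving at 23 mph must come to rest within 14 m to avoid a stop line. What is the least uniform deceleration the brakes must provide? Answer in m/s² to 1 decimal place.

Required deceleration ≈ 3.8 m/s²

23 mph × 0.44704 = 10.2819 m/s.
v² = 2a·d ⇒ a = v²/(2d) = 10.2819² / (2 × 14.000) = 105.717 / 28.000 = 3.7756 m/s².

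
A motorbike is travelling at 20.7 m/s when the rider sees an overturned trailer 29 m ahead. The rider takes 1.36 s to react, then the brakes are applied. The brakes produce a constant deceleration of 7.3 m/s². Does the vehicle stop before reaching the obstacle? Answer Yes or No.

Reaction distance = 20.7000 × 1.36 = 28.152 m.
Braking distance = v²/(2a) = 428.490 / 14.600 = 29.349 m.
Total stopping distance = 28.152 + 29.349 = 57.501 m, vs 29 m available — it cannot stop in time and overshoots by 57.501 − 29 = 28.501 m.

No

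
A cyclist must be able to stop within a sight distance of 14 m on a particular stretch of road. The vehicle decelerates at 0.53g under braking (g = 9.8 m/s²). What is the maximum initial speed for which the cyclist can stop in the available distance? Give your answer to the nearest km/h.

a = 0.53 × 9.8 = 5.194 m/s².
v²/(2a) = d ⇒ v = √(2 × 5.194 × 14) = √145.43 = 12.0594 m/s.
12.0594 m/s × 3.6 = 43.414 km/h.

Maximum speed ≈ 43 km/h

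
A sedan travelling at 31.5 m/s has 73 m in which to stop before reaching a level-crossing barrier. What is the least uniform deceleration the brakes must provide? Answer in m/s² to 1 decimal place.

Required deceleration ≈ 6.8 m/s²

v² = 2a·d ⇒ a = v²/(2d) = 31.5000² / (2 × 73.000) = 992.250 / 146.000 = 6.7962 m/s².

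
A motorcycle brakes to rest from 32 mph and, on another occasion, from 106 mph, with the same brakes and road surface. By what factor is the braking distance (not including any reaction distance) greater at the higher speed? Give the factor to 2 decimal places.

Braking distance d = v²/(2a), so with a fixed, d ∝ v².
Factor = (106/32)² = 3.3125² = 10.9727.

Factor ≈ 10.97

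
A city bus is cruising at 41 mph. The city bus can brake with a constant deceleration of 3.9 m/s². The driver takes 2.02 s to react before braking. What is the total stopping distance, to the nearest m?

Total stopping distance ≈ 80 m

41 mph × 0.44704 = 18.3286 m/s.
Reaction distance = v·t_r = 18.3286 × 2.02 = 37.024 m.
Braking distance = v²/(2a) = 18.3286² / (2 × 3.900) = 335.938 / 7.800 = 43.069 m.
Total = 37.024 + 43.069 = 80.093 m.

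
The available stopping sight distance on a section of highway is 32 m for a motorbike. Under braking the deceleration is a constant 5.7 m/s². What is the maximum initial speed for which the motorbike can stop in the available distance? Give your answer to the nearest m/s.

Maximum speed ≈ 19 m/s

v²/(2a) = d ⇒ v = √(2 × 5.700 × 32) = √364.80 = 19.0997 m/s.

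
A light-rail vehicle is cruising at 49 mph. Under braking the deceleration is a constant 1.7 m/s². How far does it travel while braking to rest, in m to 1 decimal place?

49 mph × 0.44704 = 21.9050 m/s.
Braking distance = v²/(2a) = 21.9050² / (2 × 1.700) = 479.829 / 3.400 = 141.126 m.

Braking distance ≈ 141.1 m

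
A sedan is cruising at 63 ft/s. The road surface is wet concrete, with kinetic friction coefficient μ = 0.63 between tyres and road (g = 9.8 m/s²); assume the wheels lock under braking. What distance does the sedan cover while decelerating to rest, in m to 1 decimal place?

63 ft/s × 0.3048 = 19.2024 m/s.
a = μg = 0.63 × 9.8 = 6.174 m/s².
Braking distance = v²/(2a) = 19.2024² / (2 × 6.174) = 368.732 / 12.348 = 29.862 m.

Braking distance ≈ 29.9 m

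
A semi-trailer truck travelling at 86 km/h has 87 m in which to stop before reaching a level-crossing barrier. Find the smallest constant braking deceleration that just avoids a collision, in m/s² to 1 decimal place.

86 km/h ÷ 3.6 = 23.8889 m/s.
v² = 2a·d ⇒ a = v²/(2d) = 23.8889² / (2 × 87.000) = 570.680 / 174.000 = 3.2798 m/s².

Required deceleration ≈ 3.3 m/s²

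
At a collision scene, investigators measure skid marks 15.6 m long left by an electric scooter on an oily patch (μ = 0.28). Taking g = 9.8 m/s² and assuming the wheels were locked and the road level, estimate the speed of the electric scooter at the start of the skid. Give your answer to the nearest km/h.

Deceleration a = μg = 0.28 × 9.8 = 2.744 m/s².
v = √(2a·d) = √(2 × 2.744 × 15.6) = √85.613 = 9.2527 m/s.
= 9.2527 × 3.6 = 33.310 km/h.

Initial speed ≈ 33 km/h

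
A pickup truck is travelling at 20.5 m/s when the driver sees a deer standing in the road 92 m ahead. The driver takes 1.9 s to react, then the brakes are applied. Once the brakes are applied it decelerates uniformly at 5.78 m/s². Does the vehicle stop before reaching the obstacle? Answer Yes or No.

Reaction distance = 20.5000 × 1.9 = 38.950 m.
Braking distance = v²/(2a) = 420.250 / 11.560 = 36.354 m.
Total stopping distance = 38.950 + 36.354 = 75.304 m, vs 92 m available — it stops with 92 − 75.304 = 16.696 m to spare.

Yes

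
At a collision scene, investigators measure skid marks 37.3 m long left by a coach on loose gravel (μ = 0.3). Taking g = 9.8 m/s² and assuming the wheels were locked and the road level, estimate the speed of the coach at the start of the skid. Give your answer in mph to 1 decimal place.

Deceleration a = μg = 0.3 × 9.8 = 2.940 m/s².
v = √(2a·d) = √(2 × 2.940 × 37.3) = √219.324 = 14.8096 m/s.
= 14.8096 ÷ 0.44704 = 33.128 mph.

Initial speed ≈ 33.1 mph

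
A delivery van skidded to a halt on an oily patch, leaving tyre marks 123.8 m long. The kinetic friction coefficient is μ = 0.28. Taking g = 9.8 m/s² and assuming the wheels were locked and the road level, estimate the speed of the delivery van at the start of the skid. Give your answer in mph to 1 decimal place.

Initial speed ≈ 58.3 mph

Deceleration a = μg = 0.28 × 9.8 = 2.744 m/s².
v = √(2a·d) = √(2 × 2.744 × 123.8) = √679.414 = 26.0656 m/s.
= 26.0656 ÷ 0.44704 = 58.307 mph.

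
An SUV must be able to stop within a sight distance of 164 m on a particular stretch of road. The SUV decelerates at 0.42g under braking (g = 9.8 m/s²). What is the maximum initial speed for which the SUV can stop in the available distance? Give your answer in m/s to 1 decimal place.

a = 0.42 × 9.8 = 4.116 m/s².
v²/(2a) = d ⇒ v = √(2 × 4.116 × 164) = √1350.05 = 36.7430 m/s.

Maximum speed ≈ 36.7 m/s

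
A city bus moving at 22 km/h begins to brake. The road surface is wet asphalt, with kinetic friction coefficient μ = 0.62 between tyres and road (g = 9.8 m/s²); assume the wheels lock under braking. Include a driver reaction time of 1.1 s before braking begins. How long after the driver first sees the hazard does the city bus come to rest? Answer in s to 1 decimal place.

22 km/h ÷ 3.6 = 6.1111 m/s.
a = μg = 0.62 × 9.8 = 6.076 m/s².
Braking time = v/a = 6.1111 / 6.076 = 1.006 s.
Total = 1.1 + 1.006 = 2.106 s.

Total time ≈ 2.1 s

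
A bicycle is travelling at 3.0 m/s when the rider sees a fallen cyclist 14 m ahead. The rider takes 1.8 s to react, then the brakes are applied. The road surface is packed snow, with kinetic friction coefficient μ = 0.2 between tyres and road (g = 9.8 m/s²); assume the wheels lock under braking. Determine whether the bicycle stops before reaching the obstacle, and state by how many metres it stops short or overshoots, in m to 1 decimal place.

a = μg = 0.2 × 9.8 = 1.960 m/s².
Reaction distance = 3.0000 × 1.8 = 5.400 m.
Braking distance = v²/(2a) = 9.000 / 3.920 = 2.296 m.
Total stopping distance = 5.400 + 2.296 = 7.696 m, vs 14 m available — it stops with 14 − 7.696 = 6.304 m to spare.

Yes — it stops 6.3 m short of the obstacle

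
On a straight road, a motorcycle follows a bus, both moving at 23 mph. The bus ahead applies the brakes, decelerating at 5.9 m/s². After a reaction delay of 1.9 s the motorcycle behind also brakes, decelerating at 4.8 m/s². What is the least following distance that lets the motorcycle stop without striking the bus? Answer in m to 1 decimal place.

Minimum gap ≈ 21.6 m

23 mph × 0.44704 = 10.2819 m/s.
Leader travels v²/(2a_L) = 105.717 / 11.800 = 8.959 m before stopping.
Follower covers v·t_r = 10.2819 × 1.9 = 19.536 m while reacting, then v²/(2a_F) = 105.717 / 9.600 = 11.012 m while braking, for a total of 19.536 + 11.012 = 30.548 m.
Since a_F ≤ a_L and the follower starts braking later, the follower is never slower than the leader, so the closest approach is when both have stopped.
Minimum gap = 30.548 − 8.959 = 21.589 m.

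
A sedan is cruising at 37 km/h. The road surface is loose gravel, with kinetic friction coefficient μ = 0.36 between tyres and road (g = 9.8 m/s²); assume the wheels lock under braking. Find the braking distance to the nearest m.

Braking distance ≈ 15 m

37 km/h ÷ 3.6 = 10.2778 m/s.
a = μg = 0.36 × 9.8 = 3.528 m/s².
Braking distance = v²/(2a) = 10.2778² / (2 × 3.528) = 105.633 / 7.056 = 14.971 m.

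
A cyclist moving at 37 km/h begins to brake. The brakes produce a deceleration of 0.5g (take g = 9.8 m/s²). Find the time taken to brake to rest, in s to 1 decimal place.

37 km/h ÷ 3.6 = 10.2778 m/s.
a = 0.5 × 9.8 = 4.900 m/s².
Braking time = v/a = 10.2778 / 4.900 = 2.098 s.

Braking time ≈ 2.1 s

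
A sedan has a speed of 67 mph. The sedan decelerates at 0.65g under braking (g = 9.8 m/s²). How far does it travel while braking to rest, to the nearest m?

67 mph × 0.44704 = 29.9517 m/s.
a = 0.65 × 9.8 = 6.370 m/s².
Braking distance = v²/(2a) = 29.9517² / (2 × 6.370) = 897.104 / 12.740 = 70.416 m.

Braking distance ≈ 70 m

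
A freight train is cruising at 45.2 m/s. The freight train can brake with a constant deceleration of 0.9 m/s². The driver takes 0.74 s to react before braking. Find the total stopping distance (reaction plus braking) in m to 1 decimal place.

Reaction distance = v·t_r = 45.2000 × 0.74 = 33.448 m.
Braking distance = v²/(2a) = 45.2000² / (2 × 0.900) = 2043.040 / 1.800 = 1135.022 m.
Total = 33.448 + 1135.022 = 1168.470 m.

Total stopping distance ≈ 1168.5 m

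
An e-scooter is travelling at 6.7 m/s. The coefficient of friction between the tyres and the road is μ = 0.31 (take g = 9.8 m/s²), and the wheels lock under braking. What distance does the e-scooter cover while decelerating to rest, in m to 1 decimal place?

a = μg = 0.31 × 9.8 = 3.038 m/s².
Braking distance = v²/(2a) = 6.7000² / (2 × 3.038) = 44.890 / 6.076 = 7.388 m.

Braking distance ≈ 7.4 m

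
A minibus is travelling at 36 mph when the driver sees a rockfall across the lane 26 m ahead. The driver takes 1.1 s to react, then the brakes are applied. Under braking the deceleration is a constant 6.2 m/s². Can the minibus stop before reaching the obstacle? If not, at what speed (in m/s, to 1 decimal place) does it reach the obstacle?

No — it strikes the obstacle at 12.5 m/s

36 mph × 0.44704 = 16.0934 m/s.
Reaction distance = 16.0934 × 1.1 = 17.703 m.
Braking distance needed to stop: v²/(2a) = 258.998 / 12.400 = 20.887 m, so total needed = 17.703 + 20.887 = 38.590 m > 26 m — it cannot stop.
Distance remaining when braking begins: 26 − 17.703 = 8.297 m.
v² = v₀² − 2a·d = 258.998 − 2 × 6.200 × 8.297 = 156.115 m²/s².
v = √156.115 = 12.495 m/s.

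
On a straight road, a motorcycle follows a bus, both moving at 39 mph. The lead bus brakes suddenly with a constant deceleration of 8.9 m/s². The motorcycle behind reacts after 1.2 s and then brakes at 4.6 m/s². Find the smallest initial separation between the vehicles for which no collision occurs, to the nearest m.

39 mph × 0.44704 = 17.4346 m/s.
Leader travels v²/(2a_L) = 303.965 / 17.800 = 17.077 m before stopping.
Follower covers v·t_r = 17.4346 × 1.2 = 20.922 m while reacting, then v²/(2a_F) = 303.965 / 9.200 = 33.040 m while braking, for a total of 20.922 + 33.040 = 53.962 m.
Since a_F ≤ a_L and the follower starts braking later, the follower is never slower than the leader, so the closest approach is when both have stopped.
Minimum gap = 53.962 − 17.077 = 36.885 m.

Minimum gap ≈ 37 m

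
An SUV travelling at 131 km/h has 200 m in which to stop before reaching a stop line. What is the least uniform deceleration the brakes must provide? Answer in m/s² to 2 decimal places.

Required deceleration ≈ 3.31 m/s²

131 km/h ÷ 3.6 = 36.3889 m/s.
v² = 2a·d ⇒ a = v²/(2d) = 36.3889² / (2 × 200.000) = 1324.152 / 400.000 = 3.3104 m/s².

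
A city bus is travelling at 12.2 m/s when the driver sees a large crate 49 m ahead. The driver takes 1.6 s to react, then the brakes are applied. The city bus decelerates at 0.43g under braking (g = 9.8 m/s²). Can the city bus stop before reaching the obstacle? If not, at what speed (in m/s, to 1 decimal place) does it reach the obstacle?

a = 0.43 × 9.8 = 4.214 m/s².
Reaction distance = 12.2000 × 1.6 = 19.520 m.
Braking distance = v²/(2a) = 148.840 / 8.428 = 17.660 m.
Total stopping distance = 19.520 + 17.660 = 37.180 m, vs 49 m available — it stops with 49 − 37.180 = 11.820 m to spare.

Yes — it stops about 11.8 m short of the obstacle, so it never reaches it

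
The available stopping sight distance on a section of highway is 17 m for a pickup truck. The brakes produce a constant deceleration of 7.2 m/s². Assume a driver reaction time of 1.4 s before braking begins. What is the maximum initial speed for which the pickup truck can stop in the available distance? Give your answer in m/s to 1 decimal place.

Stopping distance: v·t_r + v²/(2a) = 17 with t_r = 1.4 s and a = 7.200 m/s².
So v² + 20.160 v − 244.80 = 0.
Positive root: v = −a·t_r + √((a·t_r)² + 2a·d) = −10.080 + √(101.606 + 244.80) = 8.5320 m/s.

Maximum speed ≈ 8.5 m/s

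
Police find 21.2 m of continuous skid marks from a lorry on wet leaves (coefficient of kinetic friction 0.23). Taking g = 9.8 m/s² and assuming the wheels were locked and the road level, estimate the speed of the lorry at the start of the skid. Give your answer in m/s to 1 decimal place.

Initial speed ≈ 9.8 m/s

Deceleration a = μg = 0.23 × 9.8 = 2.254 m/s².
v = √(2a·d) = √(2 × 2.254 × 21.2) = √95.570 = 9.7760 m/s.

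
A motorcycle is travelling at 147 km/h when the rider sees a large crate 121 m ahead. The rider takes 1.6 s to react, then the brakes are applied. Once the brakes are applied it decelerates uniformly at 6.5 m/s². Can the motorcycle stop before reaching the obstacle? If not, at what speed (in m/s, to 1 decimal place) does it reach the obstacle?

No — it strikes the obstacle at 30.7 m/s

147 km/h ÷ 3.6 = 40.8333 m/s.
Reaction distance = 40.8333 × 1.6 = 65.333 m.
Braking distance needed to stop: v²/(2a) = 1667.358 / 13.000 = 128.258 m, so total needed = 65.333 + 128.258 = 193.591 m > 121 m — it cannot stop.
Distance remaining when braking begins: 121 − 65.333 = 55.667 m.
v² = v₀² − 2a·d = 1667.358 − 2 × 6.500 × 55.667 = 943.687 m²/s².
v = √943.687 = 30.719 m/s.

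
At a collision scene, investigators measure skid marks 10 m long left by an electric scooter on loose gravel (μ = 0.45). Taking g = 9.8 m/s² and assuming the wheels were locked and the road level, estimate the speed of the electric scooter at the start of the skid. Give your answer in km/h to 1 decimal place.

Deceleration a = μg = 0.45 × 9.8 = 4.410 m/s².
v = √(2a·d) = √(2 × 4.410 × 10) = √88.200 = 9.3915 m/s.
= 9.3915 × 3.6 = 33.809 km/h.

Initial speed ≈ 33.8 km/h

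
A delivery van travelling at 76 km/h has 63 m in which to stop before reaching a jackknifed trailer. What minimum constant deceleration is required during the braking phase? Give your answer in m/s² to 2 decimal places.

76 km/h ÷ 3.6 = 21.1111 m/s.
v² = 2a·d ⇒ a = v²/(2d) = 21.1111² / (2 × 63.000) = 445.679 / 126.000 = 3.5371 m/s².

Required deceleration ≈ 3.54 m/s²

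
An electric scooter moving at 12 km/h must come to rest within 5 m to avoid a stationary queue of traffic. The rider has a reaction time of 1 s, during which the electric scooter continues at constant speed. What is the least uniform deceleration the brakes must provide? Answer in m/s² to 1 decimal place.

12 km/h ÷ 3.6 = 3.3333 m/s.
Distance covered during reaction = 3.3333 × 1 = 3.333 m.
Distance available for braking: 5 − 3.333 = 1.667 m.
v² = 2a·d ⇒ a = v²/(2d) = 3.3333² / (2 × 1.667) = 11.111 / 3.334 = 3.3326 m/s².

Required deceleration ≈ 3.3 m/s²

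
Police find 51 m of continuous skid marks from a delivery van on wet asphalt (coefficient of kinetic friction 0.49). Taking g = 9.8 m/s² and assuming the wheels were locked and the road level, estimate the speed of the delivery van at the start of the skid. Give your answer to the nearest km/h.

Deceleration a = μg = 0.49 × 9.8 = 4.802 m/s².
v = √(2a·d) = √(2 × 4.802 × 51) = √489.804 = 22.1315 m/s.
= 22.1315 × 3.6 = 79.673 km/h.

Initial speed ≈ 80 km/h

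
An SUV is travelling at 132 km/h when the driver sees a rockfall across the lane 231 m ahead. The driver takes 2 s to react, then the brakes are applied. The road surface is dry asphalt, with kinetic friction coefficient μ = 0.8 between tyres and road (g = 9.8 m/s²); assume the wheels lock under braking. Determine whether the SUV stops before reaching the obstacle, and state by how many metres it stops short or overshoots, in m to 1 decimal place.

Yes — it stops 71.9 m short of the obstacle

132 km/h ÷ 3.6 = 36.6667 m/s.
a = μg = 0.8 × 9.8 = 7.840 m/s².
Reaction distance = 36.6667 × 2 = 73.333 m.
Braking distance = v²/(2a) = 1344.447 / 15.680 = 85.743 m.
Total stopping distance = 73.333 + 85.743 = 159.076 m, vs 231 m available — it stops with 231 − 159.076 = 71.924 m to spare.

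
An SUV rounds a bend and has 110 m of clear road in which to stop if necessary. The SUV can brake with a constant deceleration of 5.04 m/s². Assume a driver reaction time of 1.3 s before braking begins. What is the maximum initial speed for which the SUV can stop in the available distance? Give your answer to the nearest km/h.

Maximum speed ≈ 99 km/h

Stopping distance: v·t_r + v²/(2a) = 110 with t_r = 1.3 s and a = 5.040 m/s².
So v² + 13.104 v − 1108.80 = 0.
Positive root: v = −a·t_r + √((a·t_r)² + 2a·d) = −6.552 + √(42.929 + 1108.80) = 27.3851 m/s.
27.3851 m/s × 3.6 = 98.586 km/h.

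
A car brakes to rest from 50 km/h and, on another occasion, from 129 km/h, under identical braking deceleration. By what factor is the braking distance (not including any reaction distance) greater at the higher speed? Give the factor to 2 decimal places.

Factor ≈ 6.66

Braking distance d = v²/(2a), so with a fixed, d ∝ v².
Factor = (129/50)² = 2.5800² = 6.6564.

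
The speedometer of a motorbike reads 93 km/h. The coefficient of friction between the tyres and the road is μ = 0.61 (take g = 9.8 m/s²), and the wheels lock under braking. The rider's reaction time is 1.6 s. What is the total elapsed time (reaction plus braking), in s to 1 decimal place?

93 km/h ÷ 3.6 = 25.8333 m/s.
a = μg = 0.61 × 9.8 = 5.978 m/s².
Braking time = v/a = 25.8333 / 5.978 = 4.321 s.
Total = 1.6 + 4.321 = 5.921 s.

Total time ≈ 5.9 s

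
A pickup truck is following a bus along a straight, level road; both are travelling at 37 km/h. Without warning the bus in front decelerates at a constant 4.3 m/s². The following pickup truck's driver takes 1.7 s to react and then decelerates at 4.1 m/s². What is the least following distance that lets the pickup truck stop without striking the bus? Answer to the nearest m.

37 km/h ÷ 3.6 = 10.2778 m/s.
Leader travels v²/(2a_L) = 105.633 / 8.600 = 12.283 m before stopping.
Follower covers v·t_r = 10.2778 × 1.7 = 17.472 m while reacting, then v²/(2a_F) = 105.633 / 8.200 = 12.882 m while braking, for a total of 17.472 + 12.882 = 30.354 m.
Since a_F ≤ a_L and the follower starts braking later, the follower is never slower than the leader, so the closest approach is when both have stopped.
Minimum gap = 30.354 − 12.283 = 18.071 m.

Minimum gap ≈ 18 m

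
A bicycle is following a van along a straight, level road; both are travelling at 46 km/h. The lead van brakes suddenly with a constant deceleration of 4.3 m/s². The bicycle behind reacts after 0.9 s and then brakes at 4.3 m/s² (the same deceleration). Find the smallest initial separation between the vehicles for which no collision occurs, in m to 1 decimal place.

Minimum gap ≈ 11.5 m

46 km/h ÷ 3.6 = 12.7778 m/s.
Leader travels v²/(2a_L) = 163.272 / 8.600 = 18.985 m before stopping.
Follower covers v·t_r = 12.7778 × 0.9 = 11.500 m while reacting, then v²/(2a_F) = 163.272 / 8.600 = 18.985 m while braking, for a total of 11.500 + 18.985 = 30.485 m.
Since a_F ≤ a_L and the follower starts braking later, the follower is never slower than the leader, so the closest approach is when both have stopped.
Minimum gap = 30.485 − 18.985 = 11.500 m.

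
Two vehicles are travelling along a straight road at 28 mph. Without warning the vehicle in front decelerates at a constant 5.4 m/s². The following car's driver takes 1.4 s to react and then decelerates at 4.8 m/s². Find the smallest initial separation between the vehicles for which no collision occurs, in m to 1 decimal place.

28 mph × 0.44704 = 12.5171 m/s.
Leader travels v²/(2a_L) = 156.678 / 10.800 = 14.507 m before stopping.
Follower covers v·t_r = 12.5171 × 1.4 = 17.524 m while reacting, then v²/(2a_F) = 156.678 / 9.600 = 16.321 m while braking, for a total of 17.524 + 16.321 = 33.845 m.
Since a_F ≤ a_L and the follower starts braking later, the follower is never slower than the leader, so the closest approach is when both have stopped.
Minimum gap = 33.845 − 14.507 = 19.338 m.

Minimum gap ≈ 19.3 m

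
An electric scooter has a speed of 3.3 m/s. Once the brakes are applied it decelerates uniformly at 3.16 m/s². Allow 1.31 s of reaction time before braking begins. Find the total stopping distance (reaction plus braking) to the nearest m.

Reaction distance = v·t_r = 3.3000 × 1.31 = 4.323 m.
Braking distance = v²/(2a) = 3.3000² / (2 × 3.160) = 10.890 / 6.320 = 1.723 m.
Total = 4.323 + 1.723 = 6.046 m.

Total stopping distance ≈ 6 m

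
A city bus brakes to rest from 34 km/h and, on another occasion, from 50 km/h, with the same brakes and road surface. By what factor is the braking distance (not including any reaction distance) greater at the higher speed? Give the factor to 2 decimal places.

Braking distance d = v²/(2a), so with a fixed, d ∝ v².
Factor = (50/34)² = 1.4706² = 2.1627.

Factor ≈ 2.16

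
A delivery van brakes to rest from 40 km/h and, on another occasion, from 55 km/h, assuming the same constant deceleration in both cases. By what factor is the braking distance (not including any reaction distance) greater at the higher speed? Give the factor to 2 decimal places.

Factor ≈ 1.89

Braking distance d = v²/(2a), so with a fixed, d ∝ v².
Factor = (55/40)² = 1.3750² = 1.8906.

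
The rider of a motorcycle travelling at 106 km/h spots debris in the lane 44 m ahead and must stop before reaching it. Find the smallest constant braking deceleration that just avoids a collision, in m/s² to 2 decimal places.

106 km/h ÷ 3.6 = 29.4444 m/s.
v² = 2a·d ⇒ a = v²/(2d) = 29.4444² / (2 × 44.000) = 866.973 / 88.000 = 9.8520 m/s².

Required deceleration ≈ 9.85 m/s²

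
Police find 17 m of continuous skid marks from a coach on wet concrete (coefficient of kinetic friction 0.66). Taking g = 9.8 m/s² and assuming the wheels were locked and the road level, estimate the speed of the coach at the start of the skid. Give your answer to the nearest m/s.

Initial speed ≈ 15 m/s

Deceleration a = μg = 0.66 × 9.8 = 6.468 m/s².
v = √(2a·d) = √(2 × 6.468 × 17) = √219.912 = 14.8294 m/s.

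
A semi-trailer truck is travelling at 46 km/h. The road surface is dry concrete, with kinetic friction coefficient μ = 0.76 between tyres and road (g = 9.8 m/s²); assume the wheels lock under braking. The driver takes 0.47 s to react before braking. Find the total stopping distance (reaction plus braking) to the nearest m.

46 km/h ÷ 3.6 = 12.7778 m/s.
a = μg = 0.76 × 9.8 = 7.448 m/s².
Reaction distance = v·t_r = 12.7778 × 0.47 = 6.006 m.
Braking distance = v²/(2a) = 12.7778² / (2 × 7.448) = 163.272 / 14.896 = 10.961 m.
Total = 6.006 + 10.961 = 16.967 m.

Total stopping distance ≈ 17 m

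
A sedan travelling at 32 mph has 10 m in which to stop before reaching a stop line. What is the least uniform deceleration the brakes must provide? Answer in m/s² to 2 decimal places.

Required deceleration ≈ 10.23 m/s²

32 mph × 0.44704 = 14.3053 m/s.
v² = 2a·d ⇒ a = v²/(2d) = 14.3053² / (2 × 10.000) = 204.642 / 20.000 = 10.2321 m/s².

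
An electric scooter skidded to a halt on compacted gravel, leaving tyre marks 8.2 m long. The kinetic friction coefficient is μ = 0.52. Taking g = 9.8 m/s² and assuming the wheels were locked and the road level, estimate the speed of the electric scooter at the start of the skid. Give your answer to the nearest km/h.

Initial speed ≈ 33 km/h

Deceleration a = μg = 0.52 × 9.8 = 5.096 m/s².
v = √(2a·d) = √(2 × 5.096 × 8.2) = √83.574 = 9.1419 m/s.
= 9.1419 × 3.6 = 32.911 km/h.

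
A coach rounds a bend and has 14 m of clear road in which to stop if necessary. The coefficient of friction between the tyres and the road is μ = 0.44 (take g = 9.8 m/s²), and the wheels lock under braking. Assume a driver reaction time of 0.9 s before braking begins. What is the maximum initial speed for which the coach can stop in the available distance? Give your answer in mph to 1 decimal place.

a = μg = 0.44 × 9.8 = 4.312 m/s².
Stopping distance: v·t_r + v²/(2a) = 14 with t_r = 0.9 s and a = 4.312 m/s².
So v² + 7.762 v − 120.74 = 0.
Positive root: v = −a·t_r + √((a·t_r)² + 2a·d) = −3.881 + √(15.062 + 120.74) = 7.7724 m/s.
7.7724 m/s ÷ 0.44704 = 17.386 mph.

Maximum speed ≈ 17.4 mph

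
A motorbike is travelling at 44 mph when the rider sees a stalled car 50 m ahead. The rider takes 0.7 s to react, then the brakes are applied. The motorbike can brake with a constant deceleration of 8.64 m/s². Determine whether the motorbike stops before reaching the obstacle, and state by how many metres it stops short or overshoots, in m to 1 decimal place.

44 mph × 0.44704 = 19.6698 m/s.
Reaction distance = 19.6698 × 0.7 = 13.769 m.
Braking distance = v²/(2a) = 386.901 / 17.280 = 22.390 m.
Total stopping distance = 13.769 + 22.390 = 36.159 m, vs 50 m available — it stops with 50 − 36.159 = 13.841 m to spare.

Yes — it stops 13.8 m short of the obstacle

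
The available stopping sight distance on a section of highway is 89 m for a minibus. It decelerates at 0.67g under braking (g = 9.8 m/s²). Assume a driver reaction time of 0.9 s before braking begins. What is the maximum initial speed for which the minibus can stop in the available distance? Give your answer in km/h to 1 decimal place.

Maximum speed ≈ 103.6 km/h

a = 0.67 × 9.8 = 6.566 m/s².
Stopping distance: v·t_r + v²/(2a) = 89 with t_r = 0.9 s and a = 6.566 m/s².
So v² + 11.819 v − 1168.75 = 0.
Positive root: v = −a·t_r + √((a·t_r)² + 2a·d) = −5.909 + √(34.916 + 1168.75) = 28.7849 m/s.
28.7849 m/s × 3.6 = 103.626 km/h.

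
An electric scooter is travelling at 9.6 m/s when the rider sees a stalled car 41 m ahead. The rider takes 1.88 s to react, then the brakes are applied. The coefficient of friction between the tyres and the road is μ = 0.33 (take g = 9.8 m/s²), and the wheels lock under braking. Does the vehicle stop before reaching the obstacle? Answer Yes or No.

a = μg = 0.33 × 9.8 = 3.234 m/s².
Reaction distance = 9.6000 × 1.88 = 18.048 m.
Braking distance = v²/(2a) = 92.160 / 6.468 = 14.249 m.
Total stopping distance = 18.048 + 14.249 = 32.297 m, vs 41 m available — it stops with 41 − 32.297 = 8.703 m to spare.

Yes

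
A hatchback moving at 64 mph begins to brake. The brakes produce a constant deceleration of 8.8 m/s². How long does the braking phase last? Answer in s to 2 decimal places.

Braking time ≈ 3.25 s

64 mph × 0.44704 = 28.6106 m/s.
Braking time = v/a = 28.6106 / 8.800 = 3.251 s.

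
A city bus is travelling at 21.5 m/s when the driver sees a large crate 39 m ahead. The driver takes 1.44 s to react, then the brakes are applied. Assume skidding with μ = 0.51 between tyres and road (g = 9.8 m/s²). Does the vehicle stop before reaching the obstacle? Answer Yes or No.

No

a = μg = 0.51 × 9.8 = 4.998 m/s².
Reaction distance = 21.5000 × 1.44 = 30.960 m.
Braking distance = v²/(2a) = 462.250 / 9.996 = 46.243 m.
Total stopping distance = 30.960 + 46.243 = 77.203 m, vs 39 m available — it cannot stop in time and overshoots by 77.203 − 39 = 38.203 m.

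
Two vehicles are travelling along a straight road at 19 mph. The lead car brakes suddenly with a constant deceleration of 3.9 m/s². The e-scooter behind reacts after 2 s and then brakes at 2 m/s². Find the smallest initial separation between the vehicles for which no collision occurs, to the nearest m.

19 mph × 0.44704 = 8.4938 m/s.
Leader travels v²/(2a_L) = 72.145 / 7.800 = 9.249 m before stopping.
Follower covers v·t_r = 8.4938 × 2 = 16.988 m while reacting, then v²/(2a_F) = 72.145 / 4.000 = 18.036 m while braking, for a total of 16.988 + 18.036 = 35.024 m.
Since a_F ≤ a_L and the follower starts braking later, the follower is never slower than the leader, so the closest approach is when both have stopped.
Minimum gap = 35.024 − 9.249 = 25.775 m.

Minimum gap ≈ 26 m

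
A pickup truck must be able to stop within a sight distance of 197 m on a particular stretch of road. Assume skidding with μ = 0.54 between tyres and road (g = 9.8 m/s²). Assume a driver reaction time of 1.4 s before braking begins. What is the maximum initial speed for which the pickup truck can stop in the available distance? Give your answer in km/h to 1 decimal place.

a = μg = 0.54 × 9.8 = 5.292 m/s².
Stopping distance: v·t_r + v²/(2a) = 197 with t_r = 1.4 s and a = 5.292 m/s².
So v² + 14.818 v − 2085.05 = 0.
Positive root: v = −a·t_r + √((a·t_r)² + 2a·d) = −7.409 + √(54.893 + 2085.05) = 38.8505 m/s.
38.8505 m/s × 3.6 = 139.862 km/h.

Maximum speed ≈ 139.9 km/h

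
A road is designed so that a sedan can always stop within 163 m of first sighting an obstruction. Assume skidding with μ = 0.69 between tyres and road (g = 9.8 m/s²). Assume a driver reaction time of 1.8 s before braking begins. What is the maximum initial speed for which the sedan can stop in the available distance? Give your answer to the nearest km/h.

a = μg = 0.69 × 9.8 = 6.762 m/s².
Stopping distance: v·t_r + v²/(2a) = 163 with t_r = 1.8 s and a = 6.762 m/s².
So v² + 24.343 v − 2204.41 = 0.
Positive root: v = −a·t_r + √((a·t_r)² + 2a·d) = −12.172 + √(148.158 + 2204.41) = 36.3313 m/s.
36.3313 m/s × 3.6 = 130.793 km/h.

Maximum speed ≈ 131 km/h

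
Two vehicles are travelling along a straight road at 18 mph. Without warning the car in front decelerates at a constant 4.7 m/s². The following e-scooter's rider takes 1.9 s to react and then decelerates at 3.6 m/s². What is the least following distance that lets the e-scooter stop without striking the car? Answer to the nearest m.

18 mph × 0.44704 = 8.0467 m/s.
Leader travels v²/(2a_L) = 64.749 / 9.400 = 6.888 m before stopping.
Follower covers v·t_r = 8.0467 × 1.9 = 15.289 m while reacting, then v²/(2a_F) = 64.749 / 7.200 = 8.993 m while braking, for a total of 15.289 + 8.993 = 24.282 m.
Since a_F ≤ a_L and the follower starts braking later, the follower is never slower than the leader, so the closest approach is when both have stopped.
Minimum gap = 24.282 − 6.888 = 17.394 m.

Minimum gap ≈ 17 m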